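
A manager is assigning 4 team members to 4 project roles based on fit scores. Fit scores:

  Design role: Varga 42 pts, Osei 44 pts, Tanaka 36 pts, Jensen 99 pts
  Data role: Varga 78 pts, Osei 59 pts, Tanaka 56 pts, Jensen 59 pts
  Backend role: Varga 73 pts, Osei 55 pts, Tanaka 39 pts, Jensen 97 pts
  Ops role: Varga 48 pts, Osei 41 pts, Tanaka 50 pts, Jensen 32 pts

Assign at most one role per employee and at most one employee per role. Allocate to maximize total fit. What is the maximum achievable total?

This is the linear assignment problem.
Optimal: Varga→Data role (78 pts), Osei→Backend role (55 pts), Tanaka→Ops role (50 pts), Jensen→Design role (99 pts) — total 78+55+50+99 = 282 pts.
Next-best assignment: Varga→Backend role, Osei→Data role, Tanaka→Ops role, Jensen→Design role = 281 pts.
Checked against all permutations: 282 pts is optimal.

Max total: 282 pts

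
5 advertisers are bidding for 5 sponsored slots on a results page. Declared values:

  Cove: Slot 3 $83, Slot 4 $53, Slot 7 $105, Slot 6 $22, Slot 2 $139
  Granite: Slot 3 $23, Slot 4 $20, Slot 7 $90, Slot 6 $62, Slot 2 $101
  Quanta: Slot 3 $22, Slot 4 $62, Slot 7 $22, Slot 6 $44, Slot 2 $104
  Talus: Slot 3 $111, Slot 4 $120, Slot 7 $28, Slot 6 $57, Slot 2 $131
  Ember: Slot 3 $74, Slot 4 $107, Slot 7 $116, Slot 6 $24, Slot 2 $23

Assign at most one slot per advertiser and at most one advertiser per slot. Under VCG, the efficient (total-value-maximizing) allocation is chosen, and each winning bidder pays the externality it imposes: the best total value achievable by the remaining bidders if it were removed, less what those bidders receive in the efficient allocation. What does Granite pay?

Efficient allocation: Cove→Slot 2 ($139), Granite→Slot 7 ($90), Quanta→Slot 6 ($44), Talus→Slot 3 ($111), Ember→Slot 4 ($107); total welfare W = $491.
Granite receives Slot 7 at value $90, so the others get W − 90 = $401.
Without Granite: best allocation of the remaining 4 bidders over all 5 slots is Cove→Slot 2 ($139), Quanta→Slot 4 ($62), Talus→Slot 3 ($111), Ember→Slot 7 ($116), total $428.
VCG payment = (others' best without Granite) − (others' welfare with Granite) = 428 − 401 = $27.

Granite pays $27.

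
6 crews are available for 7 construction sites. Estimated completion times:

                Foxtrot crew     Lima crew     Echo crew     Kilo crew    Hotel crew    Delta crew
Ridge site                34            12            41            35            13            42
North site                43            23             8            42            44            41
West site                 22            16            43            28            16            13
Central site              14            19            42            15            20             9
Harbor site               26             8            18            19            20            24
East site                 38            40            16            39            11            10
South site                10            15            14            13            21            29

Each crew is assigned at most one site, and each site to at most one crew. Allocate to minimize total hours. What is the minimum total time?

Optimal: Foxtrot crew→South site (10 hours), Lima crew→Harbor site (8 hours), Echo crew→North site (8 hours), Kilo crew→Central site (15 hours), Hotel crew→Ridge site (13 hours), Delta crew→East site (10 hours) — total 10+8+8+15+13+10 = 64 hours.
Min-entry greedy (repeatedly take the single cheapest remaining cell) gives 74 hours, worse by 10.
Next-best assignment: Foxtrot crew→South site, Lima crew→Harbor site, Echo crew→North site, Kilo crew→Central site, Hotel crew→East site, Delta crew→West site = 65 hours.
Swapping Lima crew↔Hotel crew (Lima crew→Ridge site 12 hours, Hotel crew→Harbor site 20 hours) adds 11.
Checked against all permutations: 64 hours is optimal.

Minimum total: 64 hours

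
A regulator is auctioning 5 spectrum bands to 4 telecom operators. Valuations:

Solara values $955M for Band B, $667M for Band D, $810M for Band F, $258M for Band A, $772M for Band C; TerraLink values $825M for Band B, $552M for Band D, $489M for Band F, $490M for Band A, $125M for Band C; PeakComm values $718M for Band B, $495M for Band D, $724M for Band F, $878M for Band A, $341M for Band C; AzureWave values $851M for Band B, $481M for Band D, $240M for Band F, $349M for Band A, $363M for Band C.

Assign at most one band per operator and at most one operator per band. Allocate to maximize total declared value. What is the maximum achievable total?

This is a one-to-one assignment (maximum-weight bipartite matching).
Optimal: Solara→Band F ($810M), TerraLink→Band D ($552M), PeakComm→Band A ($878M), AzureWave→Band B ($851M) — total 810+552+878+851 = $3091M.
Column-greedy (each band in turn goes to its best remaining operator) gives $2580M, worse by 511.
Next-best assignment: Solara→Band C, TerraLink→Band D, PeakComm→Band A, AzureWave→Band B = $3053M.
Swapping TerraLink↔PeakComm (TerraLink→Band A $490M, PeakComm→Band D $495M) loses 445.
No other one-to-one assignment exceeds $3091M.

Maximum total: $3091M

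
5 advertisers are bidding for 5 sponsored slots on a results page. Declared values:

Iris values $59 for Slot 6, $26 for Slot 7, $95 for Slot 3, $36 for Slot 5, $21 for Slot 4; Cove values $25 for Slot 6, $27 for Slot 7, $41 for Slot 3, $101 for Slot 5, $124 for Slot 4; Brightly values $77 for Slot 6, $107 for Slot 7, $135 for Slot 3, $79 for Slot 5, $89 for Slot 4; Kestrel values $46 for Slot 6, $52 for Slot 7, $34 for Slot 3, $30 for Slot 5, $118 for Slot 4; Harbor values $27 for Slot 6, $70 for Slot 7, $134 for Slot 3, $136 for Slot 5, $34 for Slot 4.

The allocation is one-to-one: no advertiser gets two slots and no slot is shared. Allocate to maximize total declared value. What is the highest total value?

This is a one-to-one assignment (maximum-weight bipartite matching).
Optimal: Iris→Slot 6 ($59), Cove→Slot 5 ($101), Brightly→Slot 7 ($107), Kestrel→Slot 4 ($118), Harbor→Slot 3 ($134) — total 59+101+107+118+134 = $519.
Row-greedy (each advertiser in turn takes its best remaining slot) gives $508, worse by 11.
Next-best assignment: Iris→Slot 3, Cove→Slot 4, Brightly→Slot 7, Kestrel→Slot 6, Harbor→Slot 5 = $508.
Swapping Harbor↔Iris (Harbor→Slot 6 $27, Iris→Slot 3 $95) loses 71.

Maximum total: $519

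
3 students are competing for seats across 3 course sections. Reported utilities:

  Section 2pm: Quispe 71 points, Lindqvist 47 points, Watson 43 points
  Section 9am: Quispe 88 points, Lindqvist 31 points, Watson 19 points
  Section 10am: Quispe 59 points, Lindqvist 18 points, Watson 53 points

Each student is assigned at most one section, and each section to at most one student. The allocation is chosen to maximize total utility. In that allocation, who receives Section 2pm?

Lindqvist receives Section 2pm.

Optimal: Quispe→Section 9am (88 points), Lindqvist→Section 2pm (47 points), Watson→Section 10am (53 points) — total 88+47+53 = 188 points.
Column-greedy (each section in turn goes to its best remaining student) gives 155 points, worse by 33.
No other one-to-one assignment exceeds 188 points.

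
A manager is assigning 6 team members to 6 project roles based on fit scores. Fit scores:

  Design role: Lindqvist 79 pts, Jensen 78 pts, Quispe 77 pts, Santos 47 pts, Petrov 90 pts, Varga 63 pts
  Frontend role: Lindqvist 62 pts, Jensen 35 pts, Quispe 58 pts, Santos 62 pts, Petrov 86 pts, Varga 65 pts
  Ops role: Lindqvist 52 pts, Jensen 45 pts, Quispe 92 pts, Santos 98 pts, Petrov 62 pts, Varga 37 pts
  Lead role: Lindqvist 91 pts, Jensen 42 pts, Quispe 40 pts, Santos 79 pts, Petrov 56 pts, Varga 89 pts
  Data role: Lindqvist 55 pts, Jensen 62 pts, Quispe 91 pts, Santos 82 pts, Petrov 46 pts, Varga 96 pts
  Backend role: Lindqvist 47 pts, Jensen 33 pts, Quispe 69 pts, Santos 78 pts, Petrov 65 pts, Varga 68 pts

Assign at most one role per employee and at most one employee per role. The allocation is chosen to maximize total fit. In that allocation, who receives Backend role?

Santos receives Backend role.

Treat this as an assignment problem: match each employee to one role.
Optimal: Lindqvist→Lead role (91 pts), Jensen→Design role (78 pts), Quispe→Ops role (92 pts), Santos→Backend role (78 pts), Petrov→Frontend role (86 pts), Varga→Data role (96 pts) — total 91+78+92+78+86+96 = 521 pts.
Column-greedy (each role in turn goes to its best remaining employee) gives 468 pts, worse by 53.
Next-best assignment: Lindqvist→Lead role, Jensen→Design role, Quispe→Backend role, Santos→Ops role, Petrov→Frontend role, Varga→Data role = 518 pts.
Swapping Quispe↔Lindqvist (Quispe→Lead role 40 pts, Lindqvist→Ops role 52 pts) loses 91.
Santos's own top role is Ops role (98 pts), but forcing Santos→Ops role and reassigning the rest optimally gives only 518 pts — worse by 3.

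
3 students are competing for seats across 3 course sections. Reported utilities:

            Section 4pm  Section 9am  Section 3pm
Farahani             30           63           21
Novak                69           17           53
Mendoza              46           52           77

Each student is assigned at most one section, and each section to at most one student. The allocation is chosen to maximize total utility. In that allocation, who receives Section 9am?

Optimal: Farahani→Section 9am (63 points), Novak→Section 4pm (69 points), Mendoza→Section 3pm (77 points) — total 63+69+77 = 209 points.
Next-best assignment: Farahani→Section 9am, Novak→Section 3pm, Mendoza→Section 4pm = 162 points.
No other one-to-one assignment exceeds 209 points.

Farahani receives Section 9am.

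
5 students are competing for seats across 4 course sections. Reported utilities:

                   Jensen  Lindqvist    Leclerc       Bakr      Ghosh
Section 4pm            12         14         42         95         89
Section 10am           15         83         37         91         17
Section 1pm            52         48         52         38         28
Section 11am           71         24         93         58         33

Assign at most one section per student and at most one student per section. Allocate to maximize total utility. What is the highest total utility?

Maximum total: 325 points

Optimal: Ghosh→Section 4pm (89 points), Bakr→Section 10am (91 points), Jensen→Section 1pm (52 points), Leclerc→Section 11am (93 points) — total 89+91+52+93 = 325 points.
Max-entry greedy (repeatedly take the single best remaining cell) gives 323 points, worse by 2.
Next-best assignment: Bakr→Section 4pm, Lindqvist→Section 10am, Jensen→Section 1pm, Leclerc→Section 11am = 323 points.
Swapping Leclerc↔Jensen (Leclerc→Section 1pm 52 points, Jensen→Section 11am 71 points) loses 22.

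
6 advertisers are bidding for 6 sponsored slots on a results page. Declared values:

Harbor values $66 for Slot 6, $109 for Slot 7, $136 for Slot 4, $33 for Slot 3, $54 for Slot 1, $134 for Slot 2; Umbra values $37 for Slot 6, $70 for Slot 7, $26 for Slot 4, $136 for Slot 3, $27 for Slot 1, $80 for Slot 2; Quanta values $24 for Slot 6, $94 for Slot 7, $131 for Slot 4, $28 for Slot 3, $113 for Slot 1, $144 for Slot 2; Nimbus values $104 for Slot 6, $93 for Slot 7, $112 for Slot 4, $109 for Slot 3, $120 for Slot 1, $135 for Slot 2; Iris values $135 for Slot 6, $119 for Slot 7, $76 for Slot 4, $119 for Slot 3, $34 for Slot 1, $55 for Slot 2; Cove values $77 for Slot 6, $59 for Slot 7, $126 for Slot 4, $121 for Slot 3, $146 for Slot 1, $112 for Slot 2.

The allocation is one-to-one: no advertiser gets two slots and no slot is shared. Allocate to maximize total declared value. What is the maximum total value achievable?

This is the linear assignment problem.
Optimal: Harbor→Slot 7 ($109), Umbra→Slot 3 ($136), Quanta→Slot 4 ($131), Nimbus→Slot 2 ($135), Iris→Slot 6 ($135), Cove→Slot 1 ($146) — total 109+136+131+135+135+146 = $792.
Every other assignment is strictly worse.

Maximum total: $792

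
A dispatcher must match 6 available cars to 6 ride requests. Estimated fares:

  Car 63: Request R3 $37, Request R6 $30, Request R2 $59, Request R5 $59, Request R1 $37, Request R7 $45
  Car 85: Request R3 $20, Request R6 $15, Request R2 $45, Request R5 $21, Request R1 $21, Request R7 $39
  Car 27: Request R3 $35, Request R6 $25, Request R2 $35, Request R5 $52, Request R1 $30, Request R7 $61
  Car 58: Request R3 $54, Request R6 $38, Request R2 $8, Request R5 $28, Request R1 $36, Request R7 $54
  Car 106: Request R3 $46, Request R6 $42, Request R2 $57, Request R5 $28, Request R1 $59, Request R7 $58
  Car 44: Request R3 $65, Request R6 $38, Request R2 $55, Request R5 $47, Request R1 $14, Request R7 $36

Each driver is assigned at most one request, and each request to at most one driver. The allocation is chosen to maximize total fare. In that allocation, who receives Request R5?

Treat this as an assignment problem: match each driver to one request.
Optimal: Car 63→Request R5 ($59), Car 85→Request R2 ($45), Car 27→Request R7 ($61), Car 58→Request R6 ($38), Car 106→Request R1 ($59), Car 44→Request R3 ($65) — total 59+45+61+38+59+65 = $327.
Row-greedy (each driver in turn takes its best remaining request) gives $301, worse by 26.
Swapping Car 27↔Car 63 (Car 27→Request R5 $52, Car 63→Request R7 $45) loses 23.
Checked against all permutations: $327 is optimal.
Car 63's own top request is Request R2 ($59), but forcing Car 63→Request R2 and reassigning the rest optimally gives only $312 — worse by 15.

Car 63 receives Request R5.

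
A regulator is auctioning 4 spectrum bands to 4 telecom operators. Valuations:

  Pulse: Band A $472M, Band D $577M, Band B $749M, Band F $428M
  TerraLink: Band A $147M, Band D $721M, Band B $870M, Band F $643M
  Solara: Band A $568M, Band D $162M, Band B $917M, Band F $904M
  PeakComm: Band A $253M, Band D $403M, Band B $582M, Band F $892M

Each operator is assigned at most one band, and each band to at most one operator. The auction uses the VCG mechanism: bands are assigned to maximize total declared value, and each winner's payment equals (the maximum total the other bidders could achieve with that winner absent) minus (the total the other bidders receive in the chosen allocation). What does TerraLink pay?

TerraLink pays $105M.

Efficient allocation: Pulse→Band A ($472M), TerraLink→Band D ($721M), Solara→Band B ($917M), PeakComm→Band F ($892M); total welfare W = $3002M.
TerraLink receives Band D at value $721M, so the others get W − 721 = $2281M.
Without TerraLink: best allocation of the remaining 3 bidders over all 4 bands is Pulse→Band D ($577M), Solara→Band B ($917M), PeakComm→Band F ($892M), total $2386M.
VCG payment = (others' best without TerraLink) − (others' welfare with TerraLink) = 2386 − 2281 = $105M.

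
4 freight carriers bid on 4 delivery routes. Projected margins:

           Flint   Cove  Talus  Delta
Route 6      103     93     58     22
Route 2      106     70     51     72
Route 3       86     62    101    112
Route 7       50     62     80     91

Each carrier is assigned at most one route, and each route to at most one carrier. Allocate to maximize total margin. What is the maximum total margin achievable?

Max total: $391k

This is the linear assignment problem.
Optimal: Flint→Route 2 ($106k), Cove→Route 6 ($93k), Talus→Route 3 ($101k), Delta→Route 7 ($91k) — total 106+93+101+91 = $391k.
Column-greedy (each route in turn goes to its best remaining carrier) gives $338k, worse by 53.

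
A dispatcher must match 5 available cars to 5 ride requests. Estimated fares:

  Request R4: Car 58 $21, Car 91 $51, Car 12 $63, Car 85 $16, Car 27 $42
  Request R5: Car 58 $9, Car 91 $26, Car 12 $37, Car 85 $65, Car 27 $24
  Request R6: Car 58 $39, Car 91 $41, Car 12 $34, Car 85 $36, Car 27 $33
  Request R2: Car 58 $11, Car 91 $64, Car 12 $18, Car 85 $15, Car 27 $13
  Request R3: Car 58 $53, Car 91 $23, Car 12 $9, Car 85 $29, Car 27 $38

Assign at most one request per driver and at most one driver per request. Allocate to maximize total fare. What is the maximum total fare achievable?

This is the linear assignment problem.
Optimal: Car 58→Request R3 ($53), Car 91→Request R2 ($64), Car 12→Request R4 ($63), Car 85→Request R5 ($65), Car 27→Request R6 ($33) — total 53+64+63+65+33 = $278.
Column-greedy (each request in turn goes to its best remaining driver) gives $235, worse by 43.
Swapping Car 91↔Car 58 (Car 91→Request R3 $23, Car 58→Request R2 $11) loses 83.

Max total: $278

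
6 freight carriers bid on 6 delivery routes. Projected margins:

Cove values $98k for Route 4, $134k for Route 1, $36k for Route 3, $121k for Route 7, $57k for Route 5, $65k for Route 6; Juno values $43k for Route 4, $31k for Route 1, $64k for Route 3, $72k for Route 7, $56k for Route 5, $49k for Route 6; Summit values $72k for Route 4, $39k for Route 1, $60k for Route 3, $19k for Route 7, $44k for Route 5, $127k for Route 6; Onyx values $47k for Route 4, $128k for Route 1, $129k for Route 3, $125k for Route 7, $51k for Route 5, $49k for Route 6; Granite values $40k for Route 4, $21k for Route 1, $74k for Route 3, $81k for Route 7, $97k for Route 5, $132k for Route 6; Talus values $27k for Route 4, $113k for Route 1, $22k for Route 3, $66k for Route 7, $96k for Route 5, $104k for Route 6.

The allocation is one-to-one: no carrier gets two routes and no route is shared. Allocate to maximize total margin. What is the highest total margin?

Optimal: Cove→Route 4 ($98k), Juno→Route 7 ($72k), Summit→Route 6 ($127k), Onyx→Route 3 ($129k), Granite→Route 5 ($97k), Talus→Route 1 ($113k) — total 98+72+127+129+97+113 = $636k.
Next-best assignment: Cove→Route 1, Juno→Route 7, Summit→Route 4, Onyx→Route 3, Granite→Route 6, Talus→Route 5 = $635k.
No other one-to-one assignment exceeds $636k.

Maximum total: $636k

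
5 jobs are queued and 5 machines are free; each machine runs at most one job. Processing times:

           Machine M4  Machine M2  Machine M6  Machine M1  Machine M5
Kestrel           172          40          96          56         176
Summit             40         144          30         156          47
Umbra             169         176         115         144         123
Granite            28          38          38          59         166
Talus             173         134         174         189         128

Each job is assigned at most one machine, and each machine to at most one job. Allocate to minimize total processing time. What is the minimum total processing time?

Optimal: Kestrel→Machine M2 (40 min), Summit→Machine M6 (30 min), Umbra→Machine M1 (144 min), Granite→Machine M4 (28 min), Talus→Machine M5 (128 min) — total 40+30+144+28+128 = 370 min.
Next-best assignment: Kestrel→Machine M1, Summit→Machine M6, Umbra→Machine M5, Granite→Machine M4, Talus→Machine M2 = 371 min.
Checked against all permutations: 370 min is optimal.

Min total: 370 min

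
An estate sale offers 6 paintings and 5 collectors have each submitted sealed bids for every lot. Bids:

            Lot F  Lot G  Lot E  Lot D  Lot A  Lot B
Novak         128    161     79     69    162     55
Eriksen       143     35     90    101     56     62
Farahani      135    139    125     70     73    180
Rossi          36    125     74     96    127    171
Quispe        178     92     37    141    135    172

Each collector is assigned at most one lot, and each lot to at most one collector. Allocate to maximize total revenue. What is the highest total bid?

Maximum total: $756

Optimal: Novak→Lot A ($162), Eriksen→Lot F ($143), Farahani→Lot G ($139), Rossi→Lot B ($171), Quispe→Lot D ($141) — total 162+143+139+171+141 = $756.
Max-entry greedy (repeatedly take the single best remaining cell) gives $746, worse by 10.
Swapping Farahani↔Eriksen (Farahani→Lot F $135, Eriksen→Lot G $35) loses 112.
No other one-to-one assignment exceeds $756.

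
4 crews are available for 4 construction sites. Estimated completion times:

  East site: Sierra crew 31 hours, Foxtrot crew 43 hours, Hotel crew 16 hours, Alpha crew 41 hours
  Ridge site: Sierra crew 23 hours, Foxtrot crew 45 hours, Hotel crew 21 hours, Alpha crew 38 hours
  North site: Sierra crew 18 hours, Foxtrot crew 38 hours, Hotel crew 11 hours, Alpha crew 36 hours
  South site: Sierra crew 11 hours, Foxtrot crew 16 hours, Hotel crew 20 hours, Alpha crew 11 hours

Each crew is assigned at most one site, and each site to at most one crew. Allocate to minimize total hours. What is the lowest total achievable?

Minimum total: 88 hours

This is the linear assignment problem.
Optimal: Sierra crew→Ridge site (23 hours), Foxtrot crew→East site (43 hours), Hotel crew→North site (11 hours), Alpha crew→South site (11 hours) — total 23+43+11+11 = 88 hours.
Min-entry greedy (repeatedly take the single cheapest remaining cell) gives 103 hours, worse by 15.
No other one-to-one assignment undercuts 88 hours.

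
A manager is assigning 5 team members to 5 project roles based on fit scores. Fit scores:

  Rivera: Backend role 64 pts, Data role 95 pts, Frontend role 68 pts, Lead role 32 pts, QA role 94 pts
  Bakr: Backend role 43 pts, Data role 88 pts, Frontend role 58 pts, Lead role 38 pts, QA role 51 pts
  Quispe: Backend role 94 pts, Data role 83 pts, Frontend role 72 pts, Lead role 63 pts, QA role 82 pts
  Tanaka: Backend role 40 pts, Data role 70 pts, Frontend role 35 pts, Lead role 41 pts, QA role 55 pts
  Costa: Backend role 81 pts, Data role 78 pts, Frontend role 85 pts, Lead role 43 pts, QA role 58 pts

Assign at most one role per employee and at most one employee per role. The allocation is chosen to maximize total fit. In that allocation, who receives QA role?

Rivera receives QA role.

Optimal: Rivera→QA role (94 pts), Bakr→Data role (88 pts), Quispe→Backend role (94 pts), Tanaka→Lead role (41 pts), Costa→Frontend role (85 pts) — total 94+88+94+41+85 = 402 pts.
Max-entry greedy (repeatedly take the single best remaining cell) gives 367 pts, worse by 35.
Swapping Bakr↔Quispe (Bakr→Backend role 43 pts, Quispe→Data role 83 pts) loses 56.
No other one-to-one assignment exceeds 402 pts.
Rivera's own top role is Data role (95 pts), but forcing Rivera→Data role and reassigning the rest optimally gives only 367 pts — worse by 35.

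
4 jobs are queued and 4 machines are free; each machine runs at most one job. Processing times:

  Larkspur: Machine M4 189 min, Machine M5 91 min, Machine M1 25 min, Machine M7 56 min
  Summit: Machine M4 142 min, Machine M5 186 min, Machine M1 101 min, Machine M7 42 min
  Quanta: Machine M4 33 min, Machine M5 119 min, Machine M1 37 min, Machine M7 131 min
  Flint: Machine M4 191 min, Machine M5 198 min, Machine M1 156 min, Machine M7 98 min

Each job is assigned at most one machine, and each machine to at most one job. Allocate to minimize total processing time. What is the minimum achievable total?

Optimal: Larkspur→Machine M1 (25 min), Summit→Machine M7 (42 min), Quanta→Machine M4 (33 min), Flint→Machine M5 (198 min) — total 25+42+33+198 = 298 min.
Column-greedy (each machine in turn goes to its cheapest remaining job) gives 323 min, worse by 25.
No other one-to-one assignment undercuts 298 min.

Minimum total: 298 min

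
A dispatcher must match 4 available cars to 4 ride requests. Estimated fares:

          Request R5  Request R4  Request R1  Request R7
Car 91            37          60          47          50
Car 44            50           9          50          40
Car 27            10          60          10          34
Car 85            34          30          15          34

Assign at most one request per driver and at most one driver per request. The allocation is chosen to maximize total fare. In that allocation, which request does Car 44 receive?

Car 44 receives Request R1.

This is the linear assignment problem.
Optimal: Car 91→Request R7 ($50), Car 44→Request R1 ($50), Car 27→Request R4 ($60), Car 85→Request R5 ($34) — total 50+50+60+34 = $194.
Column-greedy (each request in turn goes to its best remaining driver) gives $159, worse by 35.
Car 44's own top request is Request R5 ($50), but forcing Car 44→Request R5 and reassigning the rest optimally gives only $191 — worse by 3.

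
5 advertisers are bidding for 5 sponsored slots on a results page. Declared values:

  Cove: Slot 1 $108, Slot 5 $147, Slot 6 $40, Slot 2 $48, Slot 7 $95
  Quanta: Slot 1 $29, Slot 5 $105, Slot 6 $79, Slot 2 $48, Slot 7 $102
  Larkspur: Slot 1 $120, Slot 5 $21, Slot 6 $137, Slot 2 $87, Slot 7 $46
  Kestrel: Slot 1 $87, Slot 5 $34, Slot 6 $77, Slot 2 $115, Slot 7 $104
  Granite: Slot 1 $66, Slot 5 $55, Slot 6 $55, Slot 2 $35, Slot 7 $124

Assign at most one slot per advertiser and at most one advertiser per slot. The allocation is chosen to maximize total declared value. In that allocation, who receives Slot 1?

This is a one-to-one assignment (maximum-weight bipartite matching).
Optimal: Cove→Slot 1 ($108), Quanta→Slot 5 ($105), Larkspur→Slot 6 ($137), Kestrel→Slot 2 ($115), Granite→Slot 7 ($124) — total 108+105+137+115+124 = $589.
Row-greedy (each advertiser in turn takes its best remaining slot) gives $567, worse by 22.
Next-best assignment: Cove→Slot 5, Quanta→Slot 6, Larkspur→Slot 1, Kestrel→Slot 2, Granite→Slot 7 = $585.
Swapping Cove↔Kestrel (Cove→Slot 2 $48, Kestrel→Slot 1 $87) loses 88.
Every other assignment is strictly worse.
Cove's own top slot is Slot 5 ($147), but forcing Cove→Slot 5 and reassigning the rest optimally gives only $585 — worse by 4.

Cove receives Slot 1.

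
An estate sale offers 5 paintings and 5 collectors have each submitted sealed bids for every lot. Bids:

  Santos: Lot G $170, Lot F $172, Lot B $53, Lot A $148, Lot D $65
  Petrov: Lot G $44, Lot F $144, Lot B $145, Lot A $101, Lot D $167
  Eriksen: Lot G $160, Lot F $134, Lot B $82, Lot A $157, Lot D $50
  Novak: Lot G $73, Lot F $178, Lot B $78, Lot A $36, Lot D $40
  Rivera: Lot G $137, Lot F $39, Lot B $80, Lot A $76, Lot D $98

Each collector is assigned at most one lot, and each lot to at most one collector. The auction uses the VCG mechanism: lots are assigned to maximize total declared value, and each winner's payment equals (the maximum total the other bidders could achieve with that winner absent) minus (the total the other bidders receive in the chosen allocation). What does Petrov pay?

Efficient allocation: Santos→Lot G ($170), Petrov→Lot D ($167), Eriksen→Lot A ($157), Novak→Lot F ($178), Rivera→Lot B ($80); total welfare W = $752.
Petrov receives Lot D at value $167, so the others get W − 167 = $585.
Without Petrov: best allocation of the remaining 4 bidders over all 5 lots is Santos→Lot G ($170), Eriksen→Lot A ($157), Novak→Lot F ($178), Rivera→Lot D ($98), total $603.
VCG payment = (others' best without Petrov) − (others' welfare with Petrov) = 603 − 585 = $18.

Petrov pays $18.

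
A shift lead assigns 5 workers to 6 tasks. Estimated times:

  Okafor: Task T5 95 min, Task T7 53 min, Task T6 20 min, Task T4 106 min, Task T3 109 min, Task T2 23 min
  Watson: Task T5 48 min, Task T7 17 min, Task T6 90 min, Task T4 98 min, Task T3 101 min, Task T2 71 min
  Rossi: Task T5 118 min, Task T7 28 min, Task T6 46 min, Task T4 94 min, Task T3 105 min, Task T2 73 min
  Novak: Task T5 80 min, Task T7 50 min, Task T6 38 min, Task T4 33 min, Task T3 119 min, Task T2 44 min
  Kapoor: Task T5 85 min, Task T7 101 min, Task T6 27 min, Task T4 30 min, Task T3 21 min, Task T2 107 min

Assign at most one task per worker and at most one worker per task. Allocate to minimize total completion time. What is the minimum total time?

Min total: 140 min

This is the linear assignment problem.
Optimal: Okafor→Task T2 (23 min), Watson→Task T7 (17 min), Rossi→Task T6 (46 min), Novak→Task T4 (33 min), Kapoor→Task T3 (21 min) — total 23+17+46+33+21 = 140 min.
Column-greedy (each task in turn goes to its cheapest remaining worker) gives 245 min, worse by 105.
Every other assignment is strictly worse.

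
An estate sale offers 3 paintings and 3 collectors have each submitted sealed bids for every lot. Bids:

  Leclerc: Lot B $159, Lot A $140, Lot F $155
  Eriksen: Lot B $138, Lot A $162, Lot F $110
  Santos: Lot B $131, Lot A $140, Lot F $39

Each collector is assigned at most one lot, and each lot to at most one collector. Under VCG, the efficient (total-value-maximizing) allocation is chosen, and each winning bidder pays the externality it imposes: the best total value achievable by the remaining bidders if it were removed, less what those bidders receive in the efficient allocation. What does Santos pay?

Santos pays $4.

Efficient allocation: Leclerc→Lot F ($155), Eriksen→Lot A ($162), Santos→Lot B ($131); total welfare W = $448.
Santos receives Lot B at value $131, so the others get W − 131 = $317.
Without Santos: best allocation of the remaining 2 bidders over all 3 lots is Leclerc→Lot B ($159), Eriksen→Lot A ($162), total $321.
VCG payment = (others' best without Santos) − (others' welfare with Santos) = 321 − 317 = $4.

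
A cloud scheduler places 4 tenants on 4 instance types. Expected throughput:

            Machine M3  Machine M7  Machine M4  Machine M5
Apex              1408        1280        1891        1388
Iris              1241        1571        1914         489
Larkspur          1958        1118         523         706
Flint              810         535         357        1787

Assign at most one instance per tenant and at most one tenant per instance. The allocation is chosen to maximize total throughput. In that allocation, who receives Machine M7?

Iris receives Machine M7.

Optimal: Apex→Machine M4 (1891 ops/s), Iris→Machine M7 (1571 ops/s), Larkspur→Machine M3 (1958 ops/s), Flint→Machine M5 (1787 ops/s) — total 1891+1571+1958+1787 = 7207 ops/s.
Max-entry greedy (repeatedly take the single best remaining cell) gives 6939 ops/s, worse by 268.
Next-best assignment: Apex→Machine M7, Iris→Machine M4, Larkspur→Machine M3, Flint→Machine M5 = 6939 ops/s.
Swapping Flint↔Iris (Flint→Machine M7 535 ops/s, Iris→Machine M5 489 ops/s) loses 2334.
Iris's own top instance is Machine M4 (1914 ops/s), but forcing Iris→Machine M4 and reassigning the rest optimally gives only 6939 ops/s — worse by 268.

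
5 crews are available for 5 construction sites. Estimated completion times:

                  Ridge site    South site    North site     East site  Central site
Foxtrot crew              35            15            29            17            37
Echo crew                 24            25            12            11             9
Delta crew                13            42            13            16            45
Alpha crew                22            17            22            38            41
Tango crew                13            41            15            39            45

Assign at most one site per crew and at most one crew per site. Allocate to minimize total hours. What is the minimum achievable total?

Optimal: Foxtrot crew→East site (17 hours), Echo crew→Central site (9 hours), Delta crew→North site (13 hours), Alpha crew→South site (17 hours), Tango crew→Ridge site (13 hours) — total 17+9+13+17+13 = 69 hours.
Column-greedy (each site in turn goes to its cheapest remaining crew) gives 123 hours, worse by 54.

Minimum total: 69 hours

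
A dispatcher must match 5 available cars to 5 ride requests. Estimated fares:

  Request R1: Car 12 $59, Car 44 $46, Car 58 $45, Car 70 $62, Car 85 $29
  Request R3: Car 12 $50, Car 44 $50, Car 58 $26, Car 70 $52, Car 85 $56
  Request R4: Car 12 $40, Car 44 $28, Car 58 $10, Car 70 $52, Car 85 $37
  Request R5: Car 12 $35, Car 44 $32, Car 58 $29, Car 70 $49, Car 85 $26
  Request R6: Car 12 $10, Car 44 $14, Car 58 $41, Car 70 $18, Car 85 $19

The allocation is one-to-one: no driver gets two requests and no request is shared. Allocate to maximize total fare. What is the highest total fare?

Max total: $240

Optimal: Car 12→Request R1 ($59), Car 44→Request R5 ($32), Car 58→Request R6 ($41), Car 70→Request R4 ($52), Car 85→Request R3 ($56) — total 59+32+41+52+56 = $240.
Max-entry greedy (repeatedly take the single best remaining cell) gives $231, worse by 9.
Checked against all permutations: $240 is optimal.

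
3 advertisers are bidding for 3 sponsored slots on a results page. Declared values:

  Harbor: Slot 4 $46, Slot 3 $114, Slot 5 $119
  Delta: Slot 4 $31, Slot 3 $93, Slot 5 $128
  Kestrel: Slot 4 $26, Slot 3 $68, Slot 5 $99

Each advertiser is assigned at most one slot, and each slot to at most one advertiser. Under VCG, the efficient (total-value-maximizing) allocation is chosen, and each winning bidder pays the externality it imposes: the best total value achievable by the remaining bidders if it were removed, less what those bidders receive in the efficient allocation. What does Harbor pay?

Efficient allocation: Harbor→Slot 3 ($114), Delta→Slot 5 ($128), Kestrel→Slot 4 ($26); total welfare W = $268.
Harbor receives Slot 3 at value $114, so the others get W − 114 = $154.
Without Harbor: best allocation of the remaining 2 bidders over all 3 slots is Delta→Slot 5 ($128), Kestrel→Slot 3 ($68), total $196.
VCG payment = (others' best without Harbor) − (others' welfare with Harbor) = 196 − 154 = $42.

Harbor pays $42.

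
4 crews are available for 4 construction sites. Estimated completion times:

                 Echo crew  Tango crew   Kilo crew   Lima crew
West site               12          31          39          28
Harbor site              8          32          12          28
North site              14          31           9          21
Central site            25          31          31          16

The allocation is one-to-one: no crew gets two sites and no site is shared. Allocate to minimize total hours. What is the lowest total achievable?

Treat this as an assignment problem: match each crew to one site.
Optimal: Echo crew→Harbor site (8 hours), Tango crew→West site (31 hours), Kilo crew→North site (9 hours), Lima crew→Central site (16 hours) — total 8+31+9+16 = 64 hours.
Next-best assignment: Echo crew→West site, Tango crew→Harbor site, Kilo crew→North site, Lima crew→Central site = 69 hours.

Min total: 64 hours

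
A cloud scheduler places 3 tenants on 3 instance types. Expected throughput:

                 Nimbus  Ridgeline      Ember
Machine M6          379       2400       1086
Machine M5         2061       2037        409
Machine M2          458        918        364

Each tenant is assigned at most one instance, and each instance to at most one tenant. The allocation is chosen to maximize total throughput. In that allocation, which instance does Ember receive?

This is a one-to-one assignment (maximum-weight bipartite matching).
Optimal: Nimbus→Machine M5 (2061 ops/s), Ridgeline→Machine M6 (2400 ops/s), Ember→Machine M2 (364 ops/s) — total 2061+2400+364 = 4825 ops/s.
Ember's own top instance is Machine M6 (1086 ops/s), but forcing Ember→Machine M6 and reassigning the rest optimally gives only 4065 ops/s — worse by 760.

Ember receives Machine M2.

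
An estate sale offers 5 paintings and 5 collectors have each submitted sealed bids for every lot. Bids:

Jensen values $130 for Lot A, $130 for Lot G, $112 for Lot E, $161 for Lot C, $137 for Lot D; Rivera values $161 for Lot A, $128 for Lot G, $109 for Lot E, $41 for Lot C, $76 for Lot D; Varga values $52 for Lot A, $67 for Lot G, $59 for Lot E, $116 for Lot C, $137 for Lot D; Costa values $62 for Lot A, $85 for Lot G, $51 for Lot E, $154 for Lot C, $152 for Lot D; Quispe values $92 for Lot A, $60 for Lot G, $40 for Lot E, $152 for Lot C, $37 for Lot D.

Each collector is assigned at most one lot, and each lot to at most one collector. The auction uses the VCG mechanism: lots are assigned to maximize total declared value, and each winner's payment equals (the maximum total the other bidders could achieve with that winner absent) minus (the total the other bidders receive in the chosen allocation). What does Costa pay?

Costa pays $78.

Efficient allocation: Jensen→Lot G ($130), Rivera→Lot A ($161), Varga→Lot E ($59), Costa→Lot D ($152), Quispe→Lot C ($152); total welfare W = $654.
Costa receives Lot D at value $152, so the others get W − 152 = $502.
Without Costa: best allocation of the remaining 4 bidders over all 5 lots is Jensen→Lot G ($130), Rivera→Lot A ($161), Varga→Lot D ($137), Quispe→Lot C ($152), total $580.
VCG payment = (others' best without Costa) − (others' welfare with Costa) = 580 − 502 = $78.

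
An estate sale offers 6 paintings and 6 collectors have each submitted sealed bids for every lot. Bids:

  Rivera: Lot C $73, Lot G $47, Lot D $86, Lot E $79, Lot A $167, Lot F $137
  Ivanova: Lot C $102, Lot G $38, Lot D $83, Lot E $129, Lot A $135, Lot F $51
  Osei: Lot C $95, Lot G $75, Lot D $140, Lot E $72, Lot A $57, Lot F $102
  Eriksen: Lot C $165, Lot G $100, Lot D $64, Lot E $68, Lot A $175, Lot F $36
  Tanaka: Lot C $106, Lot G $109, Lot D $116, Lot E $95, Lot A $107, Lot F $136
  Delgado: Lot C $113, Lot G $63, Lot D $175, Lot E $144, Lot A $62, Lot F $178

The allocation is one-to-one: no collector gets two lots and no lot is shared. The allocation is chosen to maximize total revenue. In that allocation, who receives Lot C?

This is the linear assignment problem.
Optimal: Rivera→Lot A ($167), Ivanova→Lot E ($129), Osei→Lot D ($140), Eriksen→Lot C ($165), Tanaka→Lot G ($109), Delgado→Lot F ($178) — total 167+129+140+165+109+178 = $888.
Max-entry greedy (repeatedly take the single best remaining cell) gives $804, worse by 84.
Next-best assignment: Rivera→Lot A, Ivanova→Lot E, Osei→Lot G, Eriksen→Lot C, Tanaka→Lot F, Delgado→Lot D = $847.
Eriksen's own top lot is Lot A ($175), but forcing Eriksen→Lot A and reassigning the rest optimally gives only $820 — worse by 68.

Eriksen receives Lot C.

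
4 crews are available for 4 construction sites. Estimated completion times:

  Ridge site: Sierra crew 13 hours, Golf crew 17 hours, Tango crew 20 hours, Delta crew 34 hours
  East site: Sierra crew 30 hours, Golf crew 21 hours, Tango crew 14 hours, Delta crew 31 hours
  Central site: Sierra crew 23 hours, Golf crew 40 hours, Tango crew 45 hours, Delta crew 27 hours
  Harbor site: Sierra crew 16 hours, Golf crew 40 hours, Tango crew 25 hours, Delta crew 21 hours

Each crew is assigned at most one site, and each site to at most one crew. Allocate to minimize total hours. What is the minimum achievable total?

Optimal: Sierra crew→Harbor site (16 hours), Golf crew→Ridge site (17 hours), Tango crew→East site (14 hours), Delta crew→Central site (27 hours) — total 16+17+14+27 = 74 hours.
Min-entry greedy (repeatedly take the single cheapest remaining cell) gives 88 hours, worse by 14.
No other one-to-one assignment undercuts 74 hours.

Minimum total: 74 hours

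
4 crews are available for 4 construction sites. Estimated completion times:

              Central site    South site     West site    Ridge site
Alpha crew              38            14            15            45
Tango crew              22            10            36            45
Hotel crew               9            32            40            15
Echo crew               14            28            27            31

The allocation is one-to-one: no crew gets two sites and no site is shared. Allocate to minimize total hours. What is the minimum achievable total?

Optimal: Alpha crew→West site (15 hours), Tango crew→South site (10 hours), Hotel crew→Ridge site (15 hours), Echo crew→Central site (14 hours) — total 15+10+15+14 = 54 hours.
Column-greedy (each site in turn goes to its cheapest remaining crew) gives 65 hours, worse by 11.
Next-best assignment: Alpha crew→West site, Tango crew→South site, Hotel crew→Central site, Echo crew→Ridge site = 65 hours.
Swapping Hotel crew↔Tango crew (Hotel crew→South site 32 hours, Tango crew→Ridge site 45 hours) adds 52.

Min total: 54 hours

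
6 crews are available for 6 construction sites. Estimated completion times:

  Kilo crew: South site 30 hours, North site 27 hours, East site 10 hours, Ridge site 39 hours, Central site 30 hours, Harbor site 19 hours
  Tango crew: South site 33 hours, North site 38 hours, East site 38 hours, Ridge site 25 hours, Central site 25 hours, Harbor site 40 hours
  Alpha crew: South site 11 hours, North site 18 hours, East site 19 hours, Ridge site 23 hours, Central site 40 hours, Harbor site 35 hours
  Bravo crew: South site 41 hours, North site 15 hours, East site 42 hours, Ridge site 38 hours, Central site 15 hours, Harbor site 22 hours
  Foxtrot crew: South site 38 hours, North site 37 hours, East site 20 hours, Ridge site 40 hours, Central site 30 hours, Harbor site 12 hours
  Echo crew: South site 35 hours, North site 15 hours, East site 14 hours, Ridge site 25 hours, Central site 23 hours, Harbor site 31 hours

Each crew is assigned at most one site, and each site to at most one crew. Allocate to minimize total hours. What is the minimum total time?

This is the linear assignment problem.
Optimal: Kilo crew→East site (10 hours), Tango crew→Ridge site (25 hours), Alpha crew→South site (11 hours), Bravo crew→Central site (15 hours), Foxtrot crew→Harbor site (12 hours), Echo crew→North site (15 hours) — total 10+25+11+15+12+15 = 88 hours.
Min-entry greedy (repeatedly take the single cheapest remaining cell) gives 96 hours, worse by 8.
Next-best assignment: Kilo crew→East site, Tango crew→Ridge site, Alpha crew→South site, Bravo crew→North site, Foxtrot crew→Harbor site, Echo crew→Central site = 96 hours.
No other one-to-one assignment undercuts 88 hours.

Min total: 88 hours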